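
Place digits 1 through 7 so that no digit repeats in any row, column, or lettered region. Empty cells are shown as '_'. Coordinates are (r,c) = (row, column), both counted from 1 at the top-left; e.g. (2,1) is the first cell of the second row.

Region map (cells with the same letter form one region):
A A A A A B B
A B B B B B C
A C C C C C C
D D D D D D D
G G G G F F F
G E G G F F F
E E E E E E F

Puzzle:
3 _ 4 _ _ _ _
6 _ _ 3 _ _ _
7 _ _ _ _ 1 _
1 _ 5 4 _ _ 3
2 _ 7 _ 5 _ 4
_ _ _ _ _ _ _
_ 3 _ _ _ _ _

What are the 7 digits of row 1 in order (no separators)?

(5,6) = 3 (hidden single in row 5).
(6,3) = 3 (hidden single in row 6).
(3,5) = 3 (hidden single in row 3).
(3,2) = 4 (hidden single in row 3).
(6,1) = 4 (hidden single in row 6).
(7,1) = 5 (sole candidate).
(6,4) = 5 (hidden single in row 6).
(3,7) = 5 (hidden single in row 3).
(7,4) = 7 (hidden single in column 4).
(1,2) = 5: in region A, 5 can only go here (every other open cell in that region sees a 5).
(2,6) = 5 (hidden single in row 2).
(2,5) = 4 (hidden single in row 2).
(7,6) = 4 (hidden single in row 7).
(2,7) = 7 (hidden single in region C).
(1,6) = 7: in row 1, 7 can only go here (every other open cell in that row sees a 7).
(1,7) = 6: in row 1, 6 can only go here (every other open cell in that row sees a 6).
(6,5) = 7 (hidden single in row 6).
(4,2) = 7 (hidden single in row 4).
(6,6) = 6 (hidden single in region F).
(4,6) = 2 (sole candidate).
(4,5) = 6 (sole candidate).
(7,3) = 6 (hidden single in row 7).
(3,3) = 2 (sole candidate).
(3,4) = 6 (sole candidate).
(5,4) = 1 (sole candidate).
(1,4) = 2: row 1 has {3,4,5,6,7}; col 4 has {1,3,4,5,6,7}; region has {3,4,5,6,7} → only 2 remains.
(1,5) = 1: row 1 has {2,3,4,5,6,7}; col 5 has {3,4,5,6,7}; region has {2,3,4,5,6,7} → only 1 remains.

3542176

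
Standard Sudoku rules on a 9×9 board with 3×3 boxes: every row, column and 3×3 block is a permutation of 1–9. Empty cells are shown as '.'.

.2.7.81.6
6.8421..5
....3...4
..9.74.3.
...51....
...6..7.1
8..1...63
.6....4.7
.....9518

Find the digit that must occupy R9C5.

R1C8 = 9: row 1 has {1,2,6,7,8}; col 8 has {1,3,6}; box has {1,4,5,6} → only 9 remains.
R2C7 = 3: row 2 has {1,2,4,5,6,8}; col 7 has {1,4,5,7}; box has {1,4,5,6,9} → only 3 remains.
R2C8 = 7: row 2 has {1,2,3,4,5,6,8}; col 8 has {1,3,6,9}; box has {1,3,4,5,6,9} → only 7 remains.
R3C4 = 9: row 3 has {3,4}; col 4 has {1,4,5,6,7}; box has {1,2,3,4,7,8} → only 9 remains.
R4C9 = 2: row 4 has {3,4,7,9}; col 9 has {1,3,4,5,6,7,8}; box has {1,3,7} → only 2 remains.
R5C9 = 9: row 5 has {1,5}; col 9 has {1,2,3,4,5,6,7,8}; box has {1,2,3,7} → only 9 remains.
R8C8 = 2: row 8 has {4,6,7}; col 8 has {1,3,6,7,9}; box has {1,3,4,5,6,7,8} → only 2 remains.
R1C5 = 5: row 1 has {1,2,6,7,8,9}; col 5 has {1,2,3,7}; box has {1,2,3,4,7,8,9} → only 5 remains.
R2C2 = 9: row 2 has {1,2,3,4,5,6,7,8}; col 2 has {2,6}; box has {2,6,8} → only 9 remains.
R3C6 = 6: row 3 has {3,4,9}; col 6 has {1,4,8,9}; box has {1,2,3,4,5,7,8,9} → only 6 remains.
R3C8 = 8: row 3 has {3,4,6,9}; col 8 has {1,2,3,6,7,9}; box has {1,3,4,5,6,7,9} → only 8 remains.
R4C4 = 8: row 4 has {2,3,4,7,9}; col 4 has {1,4,5,6,7,9}; box has {1,4,5,6,7} → only 8 remains.
R4C7 = 6: row 4 has {2,3,4,7,8,9}; col 7 has {1,3,4,5,7}; box has {1,2,3,7,9} → only 6 remains.
R5C7 = 8: row 5 has {1,5,9}; col 7 has {1,3,4,5,6,7}; box has {1,2,3,6,7,9} → only 8 remains.
R5C8 = 4: row 5 has {1,5,8,9}; col 8 has {1,2,3,6,7,8,9}; box has {1,2,3,6,7,8,9} → only 4 remains.
R6C5 = 9: row 6 has {1,6,7}; col 5 has {1,2,3,5,7}; box has {1,4,5,6,7,8} → only 9 remains.
R6C8 = 5: row 6 has {1,6,7,9}; col 8 has {1,2,3,4,6,7,8,9}; box has {1,2,3,4,6,7,8,9} → only 5 remains.
R7C5 = 4: row 7 has {1,3,6,8}; col 5 has {1,2,3,5,7,9}; box has {1,9} → only 4 remains.
R7C7 = 9: row 7 has {1,3,4,6,8}; col 7 has {1,3,4,5,6,7,8}; box has {1,2,3,4,5,6,7,8} → only 9 remains.
R8C4 = 3: row 8 has {2,4,6,7}; col 4 has {1,4,5,6,7,8,9}; box has {1,4,9} → only 3 remains.
R8C5 = 8: row 8 has {2,3,4,6,7}; col 5 has {1,2,3,4,5,7,9}; box has {1,3,4,9} → only 8 remains.
R8C6 = 5: row 8 has {2,3,4,6,7,8}; col 6 has {1,4,6,8,9}; box has {1,3,4,8,9} → only 5 remains.
R9C4 = 2: row 9 has {1,5,8,9}; col 4 has {1,3,4,5,6,7,8,9}; box has {1,3,4,5,8,9} → only 2 remains.
R9C5 = 6: row 9 has {1,2,5,8,9}; col 5 has {1,2,3,4,5,7,8,9}; box has {1,2,3,4,5,8,9} → only 6 remains.

6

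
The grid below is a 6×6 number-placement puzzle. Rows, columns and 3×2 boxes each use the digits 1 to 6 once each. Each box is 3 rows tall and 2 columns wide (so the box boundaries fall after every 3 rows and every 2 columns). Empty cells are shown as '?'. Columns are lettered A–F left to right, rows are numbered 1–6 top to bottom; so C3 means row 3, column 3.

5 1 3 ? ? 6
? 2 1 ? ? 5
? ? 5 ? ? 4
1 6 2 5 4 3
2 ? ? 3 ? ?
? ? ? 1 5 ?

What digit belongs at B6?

4

E1 = 2: row 1 has {1,3,5,6}; col 5 has {4,5}; box has {4,5,6} → only 2 remains.
E2 = 3: row 2 has {1,2,5}; col 5 has {2,4,5}; box has {2,4,5,6} → only 3 remains.
B3 = 3: row 3 has {4,5}; col 2 has {1,2,6}; box has {1,2,5} → only 3 remains.
E3 = 1: row 3 has {3,4,5}; col 5 has {2,3,4,5}; box has {2,3,4,5,6} → only 1 remains.
E5 = 6: row 5 has {2,3}; col 5 has {1,2,3,4,5}; box has {3,4,5} → only 6 remains.
F5 = 1: row 5 has {2,3,6}; col 6 has {3,4,5,6}; box has {3,4,5,6} → only 1 remains.
B6 = 4: row 6 has {1,5}; col 2 has {1,2,3,6}; box has {1,2,6} → only 4 remains.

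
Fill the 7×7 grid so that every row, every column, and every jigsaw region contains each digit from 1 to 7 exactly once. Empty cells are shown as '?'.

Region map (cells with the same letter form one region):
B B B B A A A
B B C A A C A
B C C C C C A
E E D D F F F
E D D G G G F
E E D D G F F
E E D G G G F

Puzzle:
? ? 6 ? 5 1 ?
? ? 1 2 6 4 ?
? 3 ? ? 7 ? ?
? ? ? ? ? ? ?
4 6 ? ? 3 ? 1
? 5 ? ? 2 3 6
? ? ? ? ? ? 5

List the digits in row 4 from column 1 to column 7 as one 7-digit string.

r2c2 = 7 (sole candidate).
r2c7 = 3 (sole candidate).
r3c7 = 4 (sole candidate).
r4c5 = 4: row 4 has {}; col 5 has {2,3,5,6,7}; region has {1,3,5,6} → only 4 remains.
r7c5 = 1 (sole candidate).
r1c7 = 7 (sole candidate).
r2c1 = 5 (sole candidate).
r4c7 = 2: row 4 has {4}; col 7 has {1,3,4,5,6,7}; region has {1,3,4,5,6} → only 2 remains.
r7c2 = 2 (sole candidate).
r1c2 = 4 (sole candidate).
r1c4 = 3 (sole candidate).
r4c2 = 1: row 4 has {2,4}; col 2 has {2,3,4,5,6,7}; region has {2,4,5} → only 1 remains.
r4c6 = 7: row 4 has {1,2,4}; col 6 has {1,3,4}; region has {1,2,3,4,5,6} → only 7 remains.
r5c6 = 5 (sole candidate).
r6c1 = 7 (sole candidate).
r6c3 = 4 (sole candidate).
r6c4 = 1 (sole candidate).
r7c6 = 6 (sole candidate).
r1c1 = 2 (sole candidate).
r3c1 = 1 (sole candidate).
r3c6 = 2 (sole candidate).
r4c4 = 5: row 4 has {1,2,4,7}; col 4 has {1,2,3}; region has {1,4,6} → only 5 remains.
r5c4 = 7 (sole candidate).
r7c1 = 3 (sole candidate).
r7c3 = 7 (sole candidate).
r7c4 = 4 (sole candidate).
r3c3 = 5 (sole candidate).
r3c4 = 6 (sole candidate).
r4c1 = 6: row 4 has {1,2,4,5,7}; col 1 has {1,2,3,4,5,7}; region has {1,2,3,4,5,7} → only 6 remains.
r4c3 = 3: row 4 has {1,2,4,5,6,7}; col 3 has {1,4,5,6,7}; region has {1,4,5,6,7} → only 3 remains.

6135472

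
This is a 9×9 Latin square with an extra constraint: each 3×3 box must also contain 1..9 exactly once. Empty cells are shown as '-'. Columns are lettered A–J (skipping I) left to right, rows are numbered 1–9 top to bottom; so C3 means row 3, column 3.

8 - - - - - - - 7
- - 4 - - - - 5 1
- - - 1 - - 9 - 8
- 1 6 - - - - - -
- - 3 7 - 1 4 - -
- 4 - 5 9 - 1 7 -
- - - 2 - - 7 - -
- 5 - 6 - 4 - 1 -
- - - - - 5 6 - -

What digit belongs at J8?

9

A6 = 2: row 6 has {1,4,5,7,9}; col 1 has {8}; box has {1,3,4,6} → only 2 remains.
C6 = 8: row 6 has {1,2,4,5,7,9}; col 3 has {3,4,6}; box has {1,2,3,4,6} → only 8 remains.
B5 = 9: row 5 has {1,3,4,7}; col 2 has {1,4,5}; box has {1,2,3,4,6,8} → only 9 remains.
A5 = 5: row 5 has {1,3,4,7,9}; col 1 has {2,8}; box has {1,2,3,4,6,8,9} → only 5 remains.
A4 = 7: row 4 has {1,6}; col 1 has {2,5,8}; box has {1,2,3,4,5,6,8,9} → only 7 remains.
C1 = 1: in row 1, 1 can only go here (every other open cell in that row sees a 1).
C7 = 9: row 7 has {2,7}; col 3 has {1,3,4,6,8}; box has {5} → only 9 remains.
A8 = 3: row 8 has {1,4,5,6}; col 1 has {2,5,7,8}; box has {5,9} → only 3 remains.
A3 = 6: row 3 has {1,8,9}; col 1 has {2,3,5,7,8}; box has {1,4,8} → only 6 remains.
A2 = 9: row 2 has {1,4,5}; col 1 has {2,3,5,6,7,8}; box has {1,4,6,8} → only 9 remains.
E1 = 5: in row 1, 5 can only go here (every other open cell in that row sees a 5).
C3 = 5: in row 3, 5 can only go here (every other open cell in that row sees a 5).
J7 = 5: in row 7, 5 can only go here (every other open cell in that row sees a 5).
B7 = 6: in row 7, 6 can only go here (every other open cell in that row sees a 6).
G4 = 5: in row 4, 5 can only go here (every other open cell in that row sees a 5).
J8 = 9: in row 8, 9 can only go here (every other open cell in that row sees a 9).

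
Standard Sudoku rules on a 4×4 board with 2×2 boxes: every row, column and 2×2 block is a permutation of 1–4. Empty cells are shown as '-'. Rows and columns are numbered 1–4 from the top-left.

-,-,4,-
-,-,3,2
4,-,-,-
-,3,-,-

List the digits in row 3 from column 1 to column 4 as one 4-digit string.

4123

r1c4 = 1: row 1 has {4}; col 4 has {2}; box has {2,3,4} → only 1 remains.
r2c1 = 1: row 2 has {2,3}; col 1 has {4}; box has {} → only 1 remains.
r2c2 = 4: row 2 has {1,2,3}; col 2 has {3}; box has {1} → only 4 remains.
r3c4 = 3: row 3 has {4}; col 4 has {1,2}; box has {} → only 3 remains.
r4c1 = 2: row 4 has {3}; col 1 has {1,4}; box has {3,4} → only 2 remains.
r4c3 = 1: row 4 has {2,3}; col 3 has {3,4}; box has {3} → only 1 remains.
r4c4 = 4: row 4 has {1,2,3}; col 4 has {1,2,3}; box has {1,3} → only 4 remains.
r1c1 = 3: row 1 has {1,4}; col 1 has {1,2,4}; box has {1,4} → only 3 remains.
r1c2 = 2: row 1 has {1,3,4}; col 2 has {3,4}; box has {1,3,4} → only 2 remains.
r3c2 = 1: row 3 has {3,4}; col 2 has {2,3,4}; box has {2,3,4} → only 1 remains.
r3c3 = 2: row 3 has {1,3,4}; col 3 has {1,3,4}; box has {1,3,4} → only 2 remains.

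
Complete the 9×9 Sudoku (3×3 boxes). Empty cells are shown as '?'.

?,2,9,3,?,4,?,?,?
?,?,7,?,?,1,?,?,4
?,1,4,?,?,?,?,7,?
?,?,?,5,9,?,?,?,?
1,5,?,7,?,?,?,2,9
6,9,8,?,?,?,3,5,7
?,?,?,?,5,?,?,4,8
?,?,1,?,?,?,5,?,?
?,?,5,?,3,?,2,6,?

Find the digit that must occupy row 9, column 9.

row 5, column 3 = 3: row 5 has {1,2,5,7,9}; col 3 has {1,4,5,7,8,9}; box has {1,5,6,8,9} → only 3 remains.
row 6, column 6 = 2: row 6 has {3,5,6,7,8,9}; col 6 has {1,4}; box has {5,7,9} → only 2 remains.
row 8, column 9 = 3: row 8 has {1,5}; col 9 has {4,7,8,9}; box has {2,4,5,6,8} → only 3 remains.
row 9, column 9 = 1: row 9 has {2,3,5,6}; col 9 has {3,4,7,8,9}; box has {2,3,4,5,6,8} → only 1 remains.

1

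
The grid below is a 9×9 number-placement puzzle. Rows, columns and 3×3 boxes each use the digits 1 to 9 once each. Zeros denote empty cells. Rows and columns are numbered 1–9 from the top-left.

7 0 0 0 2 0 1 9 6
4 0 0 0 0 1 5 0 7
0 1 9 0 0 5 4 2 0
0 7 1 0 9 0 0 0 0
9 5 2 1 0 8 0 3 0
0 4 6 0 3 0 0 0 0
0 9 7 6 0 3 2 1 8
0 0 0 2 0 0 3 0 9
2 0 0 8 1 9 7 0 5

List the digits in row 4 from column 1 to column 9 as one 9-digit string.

r1c6 = 4 (sole candidate).
r2c8 = 8 (sole candidate).
r3c9 = 3 (sole candidate).
r5c7 = 6 (sole candidate).
r5c9 = 4 (sole candidate).
r6c1 = 8 (sole candidate).
r6c7 = 9 (sole candidate).
r7c1 = 5 (sole candidate).
r7c5 = 4 (sole candidate).
r8c6 = 7 (sole candidate).
r1c4 = 3 (sole candidate).
r2c3 = 3 (sole candidate).
r2c4 = 9 (sole candidate).
r2c5 = 6 (sole candidate).
r3c1 = 6 (sole candidate).
r3c4 = 7 (sole candidate).
r3c5 = 8 (sole candidate).
r4c1 = 3: row 4 has {1,7,9}; col 1 has {2,4,5,6,7,8,9}; box has {1,2,4,5,6,7,8,9} → only 3 remains.
r4c7 = 8: row 4 has {1,3,7,9}; col 7 has {1,2,3,4,5,6,7,9}; box has {3,4,6,9} → only 8 remains.
r4c8 = 5: row 4 has {1,3,7,8,9}; col 8 has {1,2,3,8,9}; box has {3,4,6,8,9} → only 5 remains.
r4c9 = 2: row 4 has {1,3,5,7,8,9}; col 9 has {3,4,5,6,7,8,9}; box has {3,4,5,6,8,9} → only 2 remains.
r5c5 = 7 (sole candidate).
r6c4 = 5 (sole candidate).
r6c6 = 2 (sole candidate).
r6c8 = 7 (sole candidate).
r6c9 = 1 (sole candidate).
r8c1 = 1 (sole candidate).
r8c5 = 5 (sole candidate).
r9c3 = 4 (sole candidate).
r9c8 = 6 (sole candidate).
r1c2 = 8 (sole candidate).
r1c3 = 5 (sole candidate).
r2c2 = 2 (sole candidate).
r4c4 = 4: row 4 has {1,2,3,5,7,8,9}; col 4 has {1,2,3,5,6,7,8,9}; box has {1,2,3,5,7,8,9} → only 4 remains.
r4c6 = 6: row 4 has {1,2,3,4,5,7,8,9}; col 6 has {1,2,3,4,5,7,8,9}; box has {1,2,3,4,5,7,8,9} → only 6 remains.

371496852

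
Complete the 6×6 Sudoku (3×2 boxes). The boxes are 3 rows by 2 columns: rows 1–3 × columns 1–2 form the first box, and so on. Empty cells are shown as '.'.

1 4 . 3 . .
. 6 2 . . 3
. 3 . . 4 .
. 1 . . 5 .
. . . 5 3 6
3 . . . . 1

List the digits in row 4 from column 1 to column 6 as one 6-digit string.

613254

R2C1 = 5 (sole candidate).
R2C5 = 1 (sole candidate).
R3C1 = 2 (sole candidate).
R3C6 = 5 (sole candidate).
R5C1 = 4 (sole candidate).
R5C2 = 2 (sole candidate).
R5C3 = 1 (sole candidate).
R6C2 = 5 (sole candidate).
R6C5 = 2 (sole candidate).
R1C5 = 6 (sole candidate).
R1C6 = 2 (sole candidate).
R2C4 = 4 (sole candidate).
R3C3 = 6 (sole candidate).
R3C4 = 1 (sole candidate).
R4C1 = 6: row 4 has {1,5}; col 1 has {1,2,3,4,5}; box has {1,2,3,4,5} → only 6 remains.
R4C4 = 2: row 4 has {1,5,6}; col 4 has {1,3,4,5}; box has {1,5} → only 2 remains.
R4C6 = 4: row 4 has {1,2,5,6}; col 6 has {1,2,3,5,6}; box has {1,2,3,5,6} → only 4 remains.
R6C3 = 4 (sole candidate).
R6C4 = 6 (sole candidate).
R1C3 = 5 (sole candidate).
R4C3 = 3: row 4 has {1,2,4,5,6}; col 3 has {1,2,4,5,6}; box has {1,2,4,5,6} → only 3 remains.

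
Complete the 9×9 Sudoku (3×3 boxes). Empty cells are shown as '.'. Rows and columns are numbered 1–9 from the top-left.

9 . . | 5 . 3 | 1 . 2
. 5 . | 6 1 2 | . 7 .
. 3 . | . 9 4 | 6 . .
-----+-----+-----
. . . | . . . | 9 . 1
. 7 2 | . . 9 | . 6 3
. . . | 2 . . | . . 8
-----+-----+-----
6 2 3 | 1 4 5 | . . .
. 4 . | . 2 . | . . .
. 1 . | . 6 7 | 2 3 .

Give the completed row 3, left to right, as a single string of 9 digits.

row 3, column 9 = 5: row 3 has {3,4,6,9}; col 9 has {1,2,3,8}; box has {1,2,6,7} → only 5 remains.
row 8, column 6 = 8 (sole candidate).
row 9, column 4 = 9 (sole candidate).
row 9, column 9 = 4 (sole candidate).
row 2, column 9 = 9 (sole candidate).
row 3, column 8 = 8: row 3 has {3,4,5,6,9}; col 8 has {3,6,7}; box has {1,2,5,6,7,9} → only 8 remains.
row 4, column 6 = 6 (sole candidate).
row 6, column 6 = 1 (sole candidate).
row 7, column 8 = 9 (sole candidate).
row 7, column 9 = 7 (sole candidate).
row 8, column 4 = 3 (sole candidate).
row 8, column 7 = 5 (sole candidate).
row 8, column 8 = 1 (sole candidate).
row 8, column 9 = 6 (sole candidate).
row 1, column 8 = 4 (sole candidate).
row 2, column 7 = 3 (sole candidate).
row 3, column 4 = 7: row 3 has {3,4,5,6,8,9}; col 4 has {1,2,3,5,6,9}; box has {1,2,3,4,5,6,9} → only 7 remains.
row 4, column 2 = 8 (sole candidate).
row 4, column 4 = 4 (sole candidate).
row 5, column 4 = 8 (sole candidate).
row 5, column 5 = 5 (sole candidate).
row 5, column 7 = 4 (sole candidate).
row 6, column 7 = 7 (sole candidate).
row 6, column 8 = 5 (sole candidate).
row 7, column 7 = 8 (sole candidate).
row 8, column 1 = 7 (sole candidate).
row 8, column 3 = 9 (sole candidate).
row 1, column 2 = 6 (sole candidate).
row 1, column 5 = 8 (sole candidate).
row 3, column 3 = 1: row 3 has {3,4,5,6,7,8,9}; col 3 has {2,3,9}; box has {3,5,6,9} → only 1 remains.
row 4, column 3 = 5 (sole candidate).
row 4, column 8 = 2 (sole candidate).
row 5, column 1 = 1 (sole candidate).
row 6, column 2 = 9 (sole candidate).
row 6, column 5 = 3 (sole candidate).
row 9, column 3 = 8 (sole candidate).
row 1, column 3 = 7 (sole candidate).
row 2, column 3 = 4 (sole candidate).
row 3, column 1 = 2: row 3 has {1,3,4,5,6,7,8,9}; col 1 has {1,6,7,9}; box has {1,3,4,5,6,7,9} → only 2 remains.

231794685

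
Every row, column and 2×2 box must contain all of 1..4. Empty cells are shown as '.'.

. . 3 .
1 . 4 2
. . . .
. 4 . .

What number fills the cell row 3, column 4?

4

row 1, column 2 = 2 (sole candidate).
row 1, column 4 = 1 (sole candidate).
row 2, column 2 = 3 (sole candidate).
row 3, column 2 = 1 (sole candidate).
row 3, column 3 = 2 (sole candidate).
row 4, column 3 = 1 (sole candidate).
row 4, column 4 = 3 (sole candidate).
row 1, column 1 = 4 (sole candidate).
row 3, column 1 = 3 (sole candidate).
row 3, column 4 = 4: row 3 has {1,2,3}; col 4 has {1,2,3}; box has {1,2,3} → only 4 remains.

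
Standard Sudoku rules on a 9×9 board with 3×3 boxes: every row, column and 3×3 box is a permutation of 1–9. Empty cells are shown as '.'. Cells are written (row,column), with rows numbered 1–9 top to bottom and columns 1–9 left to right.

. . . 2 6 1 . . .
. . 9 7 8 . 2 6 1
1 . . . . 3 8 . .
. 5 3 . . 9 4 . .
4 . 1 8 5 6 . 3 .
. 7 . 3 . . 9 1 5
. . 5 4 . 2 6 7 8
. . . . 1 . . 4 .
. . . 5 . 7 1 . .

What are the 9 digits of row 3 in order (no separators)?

126943857

(3,4) = 9: row 3 has {1,3,8}; col 4 has {2,3,4,5,7,8}; box has {1,2,3,6,7,8} → only 9 remains.
(3,5) = 4: row 3 has {1,3,8,9}; col 5 has {1,5,6,8}; box has {1,2,3,6,7,8,9} → only 4 remains.
(3,8) = 5: row 3 has {1,3,4,8,9}; col 8 has {1,3,4,6,7}; box has {1,2,6,8} → only 5 remains.
(3,9) = 7: row 3 has {1,3,4,5,8,9}; col 9 has {1,5,8}; box has {1,2,5,6,8} → only 7 remains.
(4,4) = 1 (sole candidate).
(5,7) = 7 (sole candidate).
(5,9) = 2 (sole candidate).
(6,5) = 2 (sole candidate).
(6,6) = 4 (sole candidate).
(8,4) = 6 (sole candidate).
(8,6) = 8 (sole candidate).
(1,7) = 3 (sole candidate).
(1,8) = 9 (sole candidate).
(1,9) = 4 (sole candidate).
(2,6) = 5 (sole candidate).
(4,5) = 7 (sole candidate).
(4,8) = 8 (sole candidate).
(4,9) = 6 (sole candidate).
(5,2) = 9 (sole candidate).
(8,7) = 5 (sole candidate).
(9,8) = 2 (sole candidate).
(1,2) = 8 (sole candidate).
(1,3) = 7 (sole candidate).
(2,1) = 3 (sole candidate).
(2,2) = 4 (sole candidate).
(4,1) = 2 (sole candidate).
(7,1) = 9 (sole candidate).
(7,5) = 3 (sole candidate).
(8,1) = 7 (sole candidate).
(8,3) = 2 (sole candidate).
(9,5) = 9 (sole candidate).
(9,9) = 3 (sole candidate).
(1,1) = 5 (sole candidate).
(3,3) = 6: row 3 has {1,3,4,5,7,8,9}; col 3 has {1,2,3,5,7,9}; box has {1,3,4,5,7,8,9} → only 6 remains.
(6,3) = 8 (sole candidate).
(7,2) = 1 (sole candidate).
(8,2) = 3 (sole candidate).
(8,9) = 9 (sole candidate).
(9,2) = 6 (sole candidate).
(9,3) = 4 (sole candidate).
(3,2) = 2: row 3 has {1,3,4,5,6,7,8,9}; col 2 has {1,3,4,5,6,7,8,9}; box has {1,3,4,5,6,7,8,9} → only 2 remains.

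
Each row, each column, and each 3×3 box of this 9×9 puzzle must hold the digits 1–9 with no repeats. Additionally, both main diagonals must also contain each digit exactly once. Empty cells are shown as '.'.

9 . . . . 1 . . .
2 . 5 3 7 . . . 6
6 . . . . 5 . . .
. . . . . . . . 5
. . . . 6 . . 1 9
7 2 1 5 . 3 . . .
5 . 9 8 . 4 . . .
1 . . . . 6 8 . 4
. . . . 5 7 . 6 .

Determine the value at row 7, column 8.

3

row 6, column 9 = 8 (sole candidate).
row 6, column 8 = 4 (sole candidate).
row 2, column 8 = 8 (sole candidate).
row 4, column 6 = 2 (sole candidate).
row 5, column 6 = 8 (sole candidate).
row 6, column 5 = 9 (sole candidate).
row 6, column 7 = 6 (sole candidate).
row 2, column 6 = 9 (sole candidate).
row 1, column 4 = 6 (hidden single in row 1).
row 3, column 8 = 9 (hidden single in row 3).
row 4, column 2 = 9 (hidden single in row 4).
row 4, column 3 = 6 (hidden single in row 4).
row 4, column 1 = 8 (hidden single in row 4).
row 5, column 7 = 2 (hidden single in row 5).
row 5, column 2 = 5 (hidden single in row 5).
row 5, column 4 = 7 (hidden single in row 5).
row 7, column 2 = 6 (hidden single in row 7).
row 8, column 8 = 5 (hidden single in row 8).
row 8, column 4 = 9 (hidden single in row 8).
row 1, column 7 = 5 (hidden single in row 1).
row 9, column 7 = 9 (hidden single in row 9).
row 9, column 9 = 2 (hidden single in main diagonal).
row 3, column 3 = 8 (hidden single in main diagonal).
row 9, column 4 = 1 (sole candidate).
row 4, column 4 = 4 (sole candidate).
row 4, column 5 = 1 (sole candidate).
row 2, column 2 = 1 (sole candidate).
row 2, column 7 = 4 (sole candidate).
row 3, column 4 = 2 (sole candidate).
row 3, column 5 = 4 (sole candidate).
row 7, column 7 = 7 (sole candidate).
row 7, column 8 = 3: row 7 has {4,5,6,7,8,9}; col 8 has {1,4,5,6,8,9}; box has {2,4,5,6,7,8,9} → only 3 remains.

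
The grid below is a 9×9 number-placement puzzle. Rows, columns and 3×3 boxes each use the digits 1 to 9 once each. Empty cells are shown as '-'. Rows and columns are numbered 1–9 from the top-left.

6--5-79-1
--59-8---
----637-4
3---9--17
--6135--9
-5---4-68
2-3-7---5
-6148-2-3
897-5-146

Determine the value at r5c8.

r2c9 = 2: row 2 has {5,8,9}; col 9 has {1,3,4,5,6,7,8,9}; box has {1,4,7,9} → only 2 remains.
r3c4 = 2: row 3 has {3,4,6,7}; col 4 has {1,4,5,9}; box has {3,5,6,7,8,9} → only 2 remains.
r5c7 = 4: row 5 has {1,3,5,6,9}; col 7 has {1,2,7,9}; box has {1,6,7,8,9} → only 4 remains.
r5c8 = 2: row 5 has {1,3,4,5,6,9}; col 8 has {1,4,6}; box has {1,4,6,7,8,9} → only 2 remains.

2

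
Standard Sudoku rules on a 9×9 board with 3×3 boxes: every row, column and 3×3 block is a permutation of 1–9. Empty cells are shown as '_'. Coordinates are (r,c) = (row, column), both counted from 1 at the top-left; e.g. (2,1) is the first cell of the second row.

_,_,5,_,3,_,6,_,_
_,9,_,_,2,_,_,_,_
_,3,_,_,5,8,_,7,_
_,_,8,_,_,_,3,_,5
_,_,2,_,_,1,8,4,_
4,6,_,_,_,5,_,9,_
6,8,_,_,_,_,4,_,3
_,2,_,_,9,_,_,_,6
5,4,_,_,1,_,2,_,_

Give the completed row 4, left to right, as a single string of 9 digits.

(5,9) = 7: row 5 has {1,2,4,8}; col 9 has {3,5,6}; box has {3,4,5,8,9} → only 7 remains.
(6,7) = 1: row 6 has {4,5,6,9}; col 7 has {2,3,4,6,8}; box has {3,4,5,7,8,9} → only 1 remains.
(6,9) = 2: row 6 has {1,4,5,6,9}; col 9 has {3,5,6,7}; box has {1,3,4,5,7,8,9} → only 2 remains.
(7,5) = 7: row 7 has {3,4,6,8}; col 5 has {1,2,3,5,9}; box has {1,9} → only 7 remains.
(7,6) = 2: row 7 has {3,4,6,7,8}; col 6 has {1,5,8}; box has {1,7,9} → only 2 remains.
(9,8) = 8: row 9 has {1,2,4,5}; col 8 has {4,7,9}; box has {2,3,4,6} → only 8 remains.
(9,9) = 9: row 9 has {1,2,4,5,8}; col 9 has {2,3,5,6,7}; box has {2,3,4,6,8} → only 9 remains.
(2,7) = 5: row 2 has {2,9}; col 7 has {1,2,3,4,6,8}; box has {6,7} → only 5 remains.
(3,7) = 9: row 3 has {3,5,7,8}; col 7 has {1,2,3,4,5,6,8}; box has {5,6,7} → only 9 remains.
(4,8) = 6: row 4 has {3,5,8}; col 8 has {4,7,8,9}; box has {1,2,3,4,5,7,8,9} → only 6 remains.
(5,2) = 5: row 5 has {1,2,4,7,8}; col 2 has {2,3,4,6,8,9}; box has {2,4,6,8} → only 5 remains.
(5,5) = 6: row 5 has {1,2,4,5,7,8}; col 5 has {1,2,3,5,7,9}; box has {1,5} → only 6 remains.
(6,5) = 8: row 6 has {1,2,4,5,6,9}; col 5 has {1,2,3,5,6,7,9}; box has {1,5,6} → only 8 remains.
(7,4) = 5: row 7 has {2,3,4,6,7,8}; col 4 has {}; box has {1,2,7,9} → only 5 remains.
(7,8) = 1: row 7 has {2,3,4,5,6,7,8}; col 8 has {4,6,7,8,9}; box has {2,3,4,6,8,9} → only 1 remains.
(8,7) = 7: row 8 has {2,6,9}; col 7 has {1,2,3,4,5,6,8,9}; box has {1,2,3,4,6,8,9} → only 7 remains.
(8,8) = 5: row 8 has {2,6,7,9}; col 8 has {1,4,6,7,8,9}; box has {1,2,3,4,6,7,8,9} → only 5 remains.
(1,8) = 2: row 1 has {3,5,6}; col 8 has {1,4,5,6,7,8,9}; box has {5,6,7,9} → only 2 remains.
(2,8) = 3: row 2 has {2,5,9}; col 8 has {1,2,4,5,6,7,8,9}; box has {2,5,6,7,9} → only 3 remains.
(4,5) = 4: row 4 has {3,5,6,8}; col 5 has {1,2,3,5,6,7,8,9}; box has {1,5,6,8} → only 4 remains.
(7,3) = 9: row 7 has {1,2,3,4,5,6,7,8}; col 3 has {2,5,8}; box has {2,4,5,6,8} → only 9 remains.
(3,1) = 2: in row 3, 2 can only go here (every other open cell in that row sees a 2).
(4,4) = 2: in row 4, 2 can only go here (every other open cell in that row sees a 2).
(8,4) = 8: in row 8, 8 can only go here (every other open cell in that row sees an 8).
(8,6) = 4: in row 8, 4 can only go here (every other open cell in that row sees a 4).
(9,3) = 7: in row 9, 7 can only go here (every other open cell in that row sees a 7).
(6,3) = 3: row 6 has {1,2,4,5,6,8,9}; col 3 has {2,5,7,8,9}; box has {2,4,5,6,8} → only 3 remains.
(6,4) = 7: row 6 has {1,2,3,4,5,6,8,9}; col 4 has {2,5,8}; box has {1,2,4,5,6,8} → only 7 remains.
(8,3) = 1: row 8 has {2,4,5,6,7,8,9}; col 3 has {2,3,5,7,8,9}; box has {2,4,5,6,7,8,9} → only 1 remains.
(4,6) = 9: row 4 has {2,3,4,5,6,8}; col 6 has {1,2,4,5,8}; box has {1,2,4,5,6,7,8} → only 9 remains.
(5,1) = 9: row 5 has {1,2,4,5,6,7,8}; col 1 has {2,4,5,6}; box has {2,3,4,5,6,8} → only 9 remains.
(5,4) = 3: row 5 has {1,2,4,5,6,7,8,9}; col 4 has {2,5,7,8}; box has {1,2,4,5,6,7,8,9} → only 3 remains.
(8,1) = 3: row 8 has {1,2,4,5,6,7,8,9}; col 1 has {2,4,5,6,9}; box has {1,2,4,5,6,7,8,9} → only 3 remains.
(9,4) = 6: row 9 has {1,2,4,5,7,8,9}; col 4 has {2,3,5,7,8}; box has {1,2,4,5,7,8,9} → only 6 remains.
(9,6) = 3: row 9 has {1,2,4,5,6,7,8,9}; col 6 has {1,2,4,5,8,9}; box has {1,2,4,5,6,7,8,9} → only 3 remains.
(1,6) = 7: row 1 has {2,3,5,6}; col 6 has {1,2,3,4,5,8,9}; box has {2,3,5,8} → only 7 remains.
(2,6) = 6: row 2 has {2,3,5,9}; col 6 has {1,2,3,4,5,7,8,9}; box has {2,3,5,7,8} → only 6 remains.
(1,2) = 1: row 1 has {2,3,5,6,7}; col 2 has {2,3,4,5,6,8,9}; box has {2,3,5,9} → only 1 remains.
(2,3) = 4: row 2 has {2,3,5,6,9}; col 3 has {1,2,3,5,7,8,9}; box has {1,2,3,5,9} → only 4 remains.
(2,4) = 1: row 2 has {2,3,4,5,6,9}; col 4 has {2,3,5,6,7,8}; box has {2,3,5,6,7,8} → only 1 remains.
(2,9) = 8: row 2 has {1,2,3,4,5,6,9}; col 9 has {2,3,5,6,7,9}; box has {2,3,5,6,7,9} → only 8 remains.
(3,3) = 6: row 3 has {2,3,5,7,8,9}; col 3 has {1,2,3,4,5,7,8,9}; box has {1,2,3,4,5,9} → only 6 remains.
(3,4) = 4: row 3 has {2,3,5,6,7,8,9}; col 4 has {1,2,3,5,6,7,8}; box has {1,2,3,5,6,7,8} → only 4 remains.
(3,9) = 1: row 3 has {2,3,4,5,6,7,8,9}; col 9 has {2,3,5,6,7,8,9}; box has {2,3,5,6,7,8,9} → only 1 remains.
(4,2) = 7: row 4 has {2,3,4,5,6,8,9}; col 2 has {1,2,3,4,5,6,8,9}; box has {2,3,4,5,6,8,9} → only 7 remains.
(1,1) = 8: row 1 has {1,2,3,5,6,7}; col 1 has {2,3,4,5,6,9}; box has {1,2,3,4,5,6,9} → only 8 remains.
(1,4) = 9: row 1 has {1,2,3,5,6,7,8}; col 4 has {1,2,3,4,5,6,7,8}; box has {1,2,3,4,5,6,7,8} → only 9 remains.
(1,9) = 4: row 1 has {1,2,3,5,6,7,8,9}; col 9 has {1,2,3,5,6,7,8,9}; box has {1,2,3,5,6,7,8,9} → only 4 remains.
(2,1) = 7: row 2 has {1,2,3,4,5,6,8,9}; col 1 has {2,3,4,5,6,8,9}; box has {1,2,3,4,5,6,8,9} → only 7 remains.
(4,1) = 1: row 4 has {2,3,4,5,6,7,8,9}; col 1 has {2,3,4,5,6,7,8,9}; box has {2,3,4,5,6,7,8,9} → only 1 remains.

178249365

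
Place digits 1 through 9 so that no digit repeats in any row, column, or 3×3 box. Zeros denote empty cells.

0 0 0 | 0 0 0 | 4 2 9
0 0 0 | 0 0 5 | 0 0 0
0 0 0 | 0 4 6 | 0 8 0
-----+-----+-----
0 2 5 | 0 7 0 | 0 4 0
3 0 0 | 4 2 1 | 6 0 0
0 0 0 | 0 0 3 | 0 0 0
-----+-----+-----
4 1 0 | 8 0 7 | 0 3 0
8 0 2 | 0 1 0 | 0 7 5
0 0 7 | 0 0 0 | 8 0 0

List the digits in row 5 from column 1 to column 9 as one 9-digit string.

398421657

row 1, column 6 = 8: row 1 has {2,4,9}; col 6 has {1,3,5,6,7}; box has {4,5,6} → only 8 remains.
row 4, column 6 = 9: row 4 has {2,4,5,7}; col 6 has {1,3,5,6,7,8}; box has {1,2,3,4,7} → only 9 remains.
row 8, column 6 = 4: row 8 has {1,2,5,7,8}; col 6 has {1,3,5,6,7,8,9}; box has {1,7,8} → only 4 remains.
row 8, column 7 = 9: row 8 has {1,2,4,5,7,8}; col 7 has {4,6,8}; box has {3,5,7,8} → only 9 remains.
row 9, column 6 = 2: row 9 has {7,8}; col 6 has {1,3,4,5,6,7,8,9}; box has {1,4,7,8} → only 2 remains.
row 1, column 5 = 3: row 1 has {2,4,8,9}; col 5 has {1,2,4,7}; box has {4,5,6,8} → only 3 remains.
row 2, column 5 = 9: row 2 has {5}; col 5 has {1,2,3,4,7}; box has {3,4,5,6,8} → only 9 remains.
row 4, column 4 = 6: row 4 has {2,4,5,7,9}; col 4 has {4,8}; box has {1,2,3,4,7,9} → only 6 remains.
row 6, column 4 = 5: row 6 has {3}; col 4 has {4,6,8}; box has {1,2,3,4,6,7,9} → only 5 remains.
row 6, column 5 = 8: row 6 has {3,5}; col 5 has {1,2,3,4,7,9}; box has {1,2,3,4,5,6,7,9} → only 8 remains.
row 7, column 7 = 2: row 7 has {1,3,4,7,8}; col 7 has {4,6,8,9}; box has {3,5,7,8,9} → only 2 remains.
row 7, column 9 = 6: row 7 has {1,2,3,4,7,8}; col 9 has {5,9}; box has {2,3,5,7,8,9} → only 6 remains.
row 8, column 4 = 3: row 8 has {1,2,4,5,7,8,9}; col 4 has {4,5,6,8}; box has {1,2,4,7,8} → only 3 remains.
row 9, column 4 = 9: row 9 has {2,7,8}; col 4 has {3,4,5,6,8}; box has {1,2,3,4,7,8} → only 9 remains.
row 9, column 8 = 1: row 9 has {2,7,8,9}; col 8 has {2,3,4,7,8}; box has {2,3,5,6,7,8,9} → only 1 remains.
row 9, column 9 = 4: row 9 has {1,2,7,8,9}; col 9 has {5,6,9}; box has {1,2,3,5,6,7,8,9} → only 4 remains.
row 2, column 8 = 6: row 2 has {5,9}; col 8 has {1,2,3,4,7,8}; box has {2,4,8,9} → only 6 remains.
row 4, column 1 = 1: row 4 has {2,4,5,6,7,9}; col 1 has {3,4,8}; box has {2,3,5} → only 1 remains.
row 4, column 7 = 3: row 4 has {1,2,4,5,6,7,9}; col 7 has {2,4,6,8,9}; box has {4,6} → only 3 remains.
row 4, column 9 = 8: row 4 has {1,2,3,4,5,6,7,9}; col 9 has {4,5,6,9}; box has {3,4,6} → only 8 remains.
row 5, column 9 = 7: row 5 has {1,2,3,4,6}; col 9 has {4,5,6,8,9}; box has {3,4,6,8} → only 7 remains.
row 6, column 7 = 1: row 6 has {3,5,8}; col 7 has {2,3,4,6,8,9}; box has {3,4,6,7,8} → only 1 remains.
row 6, column 8 = 9: row 6 has {1,3,5,8}; col 8 has {1,2,3,4,6,7,8}; box has {1,3,4,6,7,8} → only 9 remains.
row 6, column 9 = 2: row 6 has {1,3,5,8,9}; col 9 has {4,5,6,7,8,9}; box has {1,3,4,6,7,8,9} → only 2 remains.
row 7, column 3 = 9: row 7 has {1,2,3,4,6,7,8}; col 3 has {2,5,7}; box has {1,2,4,7,8} → only 9 remains.
row 7, column 5 = 5: row 7 has {1,2,3,4,6,7,8,9}; col 5 has {1,2,3,4,7,8,9}; box has {1,2,3,4,7,8,9} → only 5 remains.
row 8, column 2 = 6: row 8 has {1,2,3,4,5,7,8,9}; col 2 has {1,2}; box has {1,2,4,7,8,9} → only 6 remains.
row 9, column 1 = 5: row 9 has {1,2,4,7,8,9}; col 1 has {1,3,4,8}; box has {1,2,4,6,7,8,9} → only 5 remains.
row 9, column 2 = 3: row 9 has {1,2,4,5,7,8,9}; col 2 has {1,2,6}; box has {1,2,4,5,6,7,8,9} → only 3 remains.
row 9, column 5 = 6: row 9 has {1,2,3,4,5,7,8,9}; col 5 has {1,2,3,4,5,7,8,9}; box has {1,2,3,4,5,7,8,9} → only 6 remains.
row 2, column 7 = 7: row 2 has {5,6,9}; col 7 has {1,2,3,4,6,8,9}; box has {2,4,6,8,9} → only 7 remains.
row 3, column 7 = 5: row 3 has {4,6,8}; col 7 has {1,2,3,4,6,7,8,9}; box has {2,4,6,7,8,9} → only 5 remains.
row 5, column 3 = 8: row 5 has {1,2,3,4,6,7}; col 3 has {2,5,7,9}; box has {1,2,3,5} → only 8 remains.
row 5, column 8 = 5: row 5 has {1,2,3,4,6,7,8}; col 8 has {1,2,3,4,6,7,8,9}; box has {1,2,3,4,6,7,8,9} → only 5 remains.
row 2, column 1 = 2: row 2 has {5,6,7,9}; col 1 has {1,3,4,5,8}; box has {} → only 2 remains.
row 2, column 4 = 1: row 2 has {2,5,6,7,9}; col 4 has {3,4,5,6,8,9}; box has {3,4,5,6,8,9} → only 1 remains.
row 2, column 9 = 3: row 2 has {1,2,5,6,7,9}; col 9 has {2,4,5,6,7,8,9}; box has {2,4,5,6,7,8,9} → only 3 remains.
row 3, column 9 = 1: row 3 has {4,5,6,8}; col 9 has {2,3,4,5,6,7,8,9}; box has {2,3,4,5,6,7,8,9} → only 1 remains.
row 5, column 2 = 9: row 5 has {1,2,3,4,5,6,7,8}; col 2 has {1,2,3,6}; box has {1,2,3,5,8} → only 9 remains.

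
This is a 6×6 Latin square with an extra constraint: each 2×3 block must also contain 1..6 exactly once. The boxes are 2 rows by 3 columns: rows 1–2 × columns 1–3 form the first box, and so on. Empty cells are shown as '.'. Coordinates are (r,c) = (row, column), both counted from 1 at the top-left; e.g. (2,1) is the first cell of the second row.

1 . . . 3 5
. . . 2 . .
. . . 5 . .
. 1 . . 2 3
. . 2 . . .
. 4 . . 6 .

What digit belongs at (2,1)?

3

(1,2) = 2: in row 1, 2 can only go here (every other open cell in that row sees a 2).
(3,1) = 2: in row 3, 2 can only go here (every other open cell in that row sees a 2).
(6,6) = 2: in row 6, 2 can only go here (every other open cell in that row sees a 2).
(6,3) = 1: in column 3, 1 can only go here (every other open cell in that column sees a 1).
(6,4) = 3: row 6 has {1,2,4,6}; col 4 has {2,5}; box has {2,6} → only 3 remains.
(6,1) = 5: row 6 has {1,2,3,4,6}; col 1 has {1,2}; box has {1,2,4} → only 5 remains.
(4,3) = 5: in row 4, 5 can only go here (every other open cell in that row sees a 5).
(2,2) = 5: in row 2, 5 can only go here (every other open cell in that row sees a 5).
(5,5) = 5: in row 5, 5 can only go here (every other open cell in that row sees a 5).
(5,4) = 1: in column 4, 1 can only go here (every other open cell in that column sees a 1).
(5,6) = 4: row 5 has {1,2,5}; col 6 has {2,3,5}; box has {1,2,3,5,6} → only 4 remains.
Singles propagation stalls; (2,1) is still open with candidates {3,4,6}.
  Try (2,1) = 4: this forces (1,3)=6, (1,4)=4; then row 4 has no cell left for 4 — contradiction.
  Try (2,1) = 6: this forces (1,3)=4, (1,4)=6; then row 4 has no cell left for 6 — contradiction.
So (2,1) = 3.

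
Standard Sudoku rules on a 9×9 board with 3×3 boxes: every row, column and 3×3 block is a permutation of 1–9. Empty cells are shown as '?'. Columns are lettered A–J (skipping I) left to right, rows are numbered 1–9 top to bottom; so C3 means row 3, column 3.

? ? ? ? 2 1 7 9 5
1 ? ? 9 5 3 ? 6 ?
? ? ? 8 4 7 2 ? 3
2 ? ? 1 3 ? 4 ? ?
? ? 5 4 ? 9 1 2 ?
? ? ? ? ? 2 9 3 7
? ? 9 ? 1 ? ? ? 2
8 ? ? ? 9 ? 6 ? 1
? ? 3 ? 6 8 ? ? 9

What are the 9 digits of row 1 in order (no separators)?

438621795

D1 = 6: row 1 has {1,2,5,7,9}; col 4 has {1,4,8,9}; box has {1,2,3,4,5,7,8,9} → only 6 remains.
G2 = 8: row 2 has {1,3,5,6,9}; col 7 has {1,2,4,6,7,9}; box has {2,3,5,6,7,9} → only 8 remains.
J2 = 4: row 2 has {1,3,5,6,8,9}; col 9 has {1,2,3,5,7,9}; box has {2,3,5,6,7,8,9} → only 4 remains.
C3 = 6: row 3 has {2,3,4,7,8}; col 3 has {3,5,9}; box has {1} → only 6 remains.
H3 = 1: row 3 has {2,3,4,6,7,8}; col 8 has {2,3,6,9}; box has {2,3,4,5,6,7,8,9} → only 1 remains.
D6 = 5: row 6 has {2,3,7,9}; col 4 has {1,4,6,8,9}; box has {1,2,3,4,9} → only 5 remains.
E6 = 8: row 6 has {2,3,5,7,9}; col 5 has {1,2,3,4,5,6,9}; box has {1,2,3,4,5,9} → only 8 remains.
G9 = 5: row 9 has {3,6,8,9}; col 7 has {1,2,4,6,7,8,9}; box has {1,2,6,9} → only 5 remains.
F4 = 6: row 4 has {1,2,3,4}; col 6 has {1,2,3,7,8,9}; box has {1,2,3,4,5,8,9} → only 6 remains.
J4 = 8: row 4 has {1,2,3,4,6}; col 9 has {1,2,3,4,5,7,9}; box has {1,2,3,4,7,9} → only 8 remains.
E5 = 7: row 5 has {1,2,4,5,9}; col 5 has {1,2,3,4,5,6,8,9}; box has {1,2,3,4,5,6,8,9} → only 7 remains.
J5 = 6: row 5 has {1,2,4,5,7,9}; col 9 has {1,2,3,4,5,7,8,9}; box has {1,2,3,4,7,8,9} → only 6 remains.
G7 = 3: row 7 has {1,2,9}; col 7 has {1,2,4,5,6,7,8,9}; box has {1,2,5,6,9} → only 3 remains.
C4 = 7: row 4 has {1,2,3,4,6,8}; col 3 has {3,5,6,9}; box has {2,5} → only 7 remains.
H4 = 5: row 4 has {1,2,3,4,6,7,8}; col 8 has {1,2,3,6,9}; box has {1,2,3,4,6,7,8,9} → only 5 remains.
A5 = 3: row 5 has {1,2,4,5,6,7,9}; col 1 has {1,2,8}; box has {2,5,7} → only 3 remains.
B5 = 8: row 5 has {1,2,3,4,5,6,7,9}; col 2 has {}; box has {2,3,5,7} → only 8 remains.
D7 = 7: row 7 has {1,2,3,9}; col 4 has {1,4,5,6,8,9}; box has {1,6,8,9} → only 7 remains.
D9 = 2: row 9 has {3,5,6,8,9}; col 4 has {1,4,5,6,7,8,9}; box has {1,6,7,8,9} → only 2 remains.
A1 = 4: row 1 has {1,2,5,6,7,9}; col 1 has {1,2,3,8}; box has {1,6} → only 4 remains.
B1 = 3: row 1 has {1,2,4,5,6,7,9}; col 2 has {8}; box has {1,4,6} → only 3 remains.
C1 = 8: row 1 has {1,2,3,4,5,6,7,9}; col 3 has {3,5,6,7,9}; box has {1,3,4,6} → only 8 remains.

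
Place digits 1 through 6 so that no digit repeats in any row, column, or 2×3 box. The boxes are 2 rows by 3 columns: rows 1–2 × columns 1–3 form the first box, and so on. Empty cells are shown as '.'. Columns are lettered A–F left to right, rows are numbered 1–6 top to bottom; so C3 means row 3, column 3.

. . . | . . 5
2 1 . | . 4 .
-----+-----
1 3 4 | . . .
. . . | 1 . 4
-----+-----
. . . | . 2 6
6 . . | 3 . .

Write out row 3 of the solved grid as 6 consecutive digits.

D2 = 6 (sole candidate).
F2 = 3 (sole candidate).
F3 = 2: row 3 has {1,3,4}; col 6 has {3,4,5,6}; box has {1,4} → only 2 remains.
A4 = 5 (sole candidate).
F6 = 1 (sole candidate).
D1 = 2 (sole candidate).
E1 = 1 (sole candidate).
C2 = 5 (sole candidate).
D3 = 5: row 3 has {1,2,3,4}; col 4 has {1,2,3,6}; box has {1,2,4} → only 5 remains.
E3 = 6: row 3 has {1,2,3,4,5}; col 5 has {1,2,4}; box has {1,2,4,5} → only 6 remains.

134562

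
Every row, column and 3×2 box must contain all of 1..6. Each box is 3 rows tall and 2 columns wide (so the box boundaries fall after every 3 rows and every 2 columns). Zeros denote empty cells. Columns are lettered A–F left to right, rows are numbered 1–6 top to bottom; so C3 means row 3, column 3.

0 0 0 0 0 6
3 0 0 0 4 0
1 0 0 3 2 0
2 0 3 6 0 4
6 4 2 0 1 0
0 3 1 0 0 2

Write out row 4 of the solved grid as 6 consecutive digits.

F3 = 5: row 3 has {1,2,3}; col 6 has {2,4,6}; box has {2,4,6} → only 5 remains.
E4 = 5: row 4 has {2,3,4,6}; col 5 has {1,2,4}; box has {1,2,4} → only 5 remains.
D5 = 5: row 5 has {1,2,4,6}; col 4 has {3,6}; box has {1,2,3,6} → only 5 remains.
F5 = 3: row 5 has {1,2,4,5,6}; col 6 has {2,4,5,6}; box has {1,2,4,5} → only 3 remains.
A6 = 5: row 6 has {1,2,3}; col 1 has {1,2,3,6}; box has {2,3,4,6} → only 5 remains.
D6 = 4: row 6 has {1,2,3,5}; col 4 has {3,5,6}; box has {1,2,3,5,6} → only 4 remains.
E6 = 6: row 6 has {1,2,3,4,5}; col 5 has {1,2,4,5}; box has {1,2,3,4,5} → only 6 remains.
A1 = 4: row 1 has {6}; col 1 has {1,2,3,5,6}; box has {1,3} → only 4 remains.
C1 = 5: row 1 has {4,6}; col 3 has {1,2,3}; box has {3} → only 5 remains.
E1 = 3: row 1 has {4,5,6}; col 5 has {1,2,4,5,6}; box has {2,4,5,6} → only 3 remains.
C2 = 6: row 2 has {3,4}; col 3 has {1,2,3,5}; box has {3,5} → only 6 remains.
F2 = 1: row 2 has {3,4,6}; col 6 has {2,3,4,5,6}; box has {2,3,4,5,6} → only 1 remains.
B3 = 6: row 3 has {1,2,3,5}; col 2 has {3,4}; box has {1,3,4} → only 6 remains.
C3 = 4: row 3 has {1,2,3,5,6}; col 3 has {1,2,3,5,6}; box has {3,5,6} → only 4 remains.
B4 = 1: row 4 has {2,3,4,5,6}; col 2 has {3,4,6}; box has {2,3,4,5,6} → only 1 remains.

213654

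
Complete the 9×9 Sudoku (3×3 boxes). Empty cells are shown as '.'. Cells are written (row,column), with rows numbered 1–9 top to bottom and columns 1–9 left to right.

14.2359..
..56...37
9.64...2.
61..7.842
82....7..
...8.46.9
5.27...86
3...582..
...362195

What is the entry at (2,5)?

1

(1,8) = 6 (sole candidate).
(1,9) = 8 (sole candidate).
(2,1) = 2 (sole candidate).
(2,2) = 8 (sole candidate).
(2,7) = 4 (sole candidate).
(3,7) = 5 (sole candidate).
(3,9) = 1 (sole candidate).
(5,9) = 3 (sole candidate).
(6,1) = 7 (sole candidate).
(6,3) = 3 (sole candidate).
(7,2) = 9 (sole candidate).
(7,6) = 1 (sole candidate).
(7,7) = 3 (sole candidate).
(8,4) = 9 (sole candidate).
(8,8) = 7 (sole candidate).
(8,9) = 4 (sole candidate).
(9,1) = 4 (sole candidate).
(9,2) = 7 (sole candidate).
(9,3) = 8 (sole candidate).
(1,3) = 7 (sole candidate).
(2,6) = 9 (sole candidate).
(3,2) = 3 (sole candidate).
(3,5) = 8 (sole candidate).
(3,6) = 7 (sole candidate).
(4,3) = 9 (sole candidate).
(4,4) = 5 (sole candidate).
(4,6) = 3 (sole candidate).
(5,3) = 4 (sole candidate).
(5,4) = 1 (sole candidate).
(5,5) = 9 (sole candidate).
(5,6) = 6 (sole candidate).
(5,8) = 5 (sole candidate).
(6,2) = 5 (sole candidate).
(6,5) = 2 (sole candidate).
(6,8) = 1 (sole candidate).
(7,5) = 4 (sole candidate).
(8,2) = 6 (sole candidate).
(8,3) = 1 (sole candidate).
(2,5) = 1: row 2 has {2,3,4,5,6,7,8,9}; col 5 has {2,3,4,5,6,7,8,9}; box has {2,3,4,5,6,7,8,9} → only 1 remains.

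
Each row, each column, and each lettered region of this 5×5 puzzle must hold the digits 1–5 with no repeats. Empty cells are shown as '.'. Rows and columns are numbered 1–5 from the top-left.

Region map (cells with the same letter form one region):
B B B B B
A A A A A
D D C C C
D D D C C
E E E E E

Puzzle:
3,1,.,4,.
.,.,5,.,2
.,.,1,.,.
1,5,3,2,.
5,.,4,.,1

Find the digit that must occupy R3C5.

R1C3 = 2 (sole candidate).
R1C5 = 5 (sole candidate).
R2C1 = 4 (sole candidate).
R2C2 = 3 (sole candidate).
R2C4 = 1 (sole candidate).
R3C1 = 2 (sole candidate).
R3C2 = 4 (sole candidate).
R3C5 = 3: row 3 has {1,2,4}; col 5 has {1,2,5}; region has {1,2} → only 3 remains.

3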